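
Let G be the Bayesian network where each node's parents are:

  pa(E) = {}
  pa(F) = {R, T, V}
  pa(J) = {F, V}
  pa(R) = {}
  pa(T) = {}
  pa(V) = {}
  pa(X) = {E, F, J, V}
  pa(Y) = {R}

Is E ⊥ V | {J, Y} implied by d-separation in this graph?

Yes — E and V are d-separated given {J, Y}.

There are 5 undirected paths between E and V; checking each against the conditioning set {J, Y}:
Path 1: E → X ← F → J ← V
  X is a collider here and neither X nor any of its descendants is conditioned on, so the collider stays closed — the path is blocked at X.
Path 2: E → X ← F ← V
  X is a collider here and neither X nor any of its descendants is conditioned on, so the collider stays closed — the path is blocked at X.
Path 3: E → X ← J ← F ← V
  X is a collider here and neither X nor any of its descendants is conditioned on, so the collider stays closed — the path is blocked at X.
Path 4: E → X ← J ← V
  X is a collider here and neither X nor any of its descendants is conditioned on, so the collider stays closed — the path is blocked at X.
Path 5: E → X ← V
  X is a collider here and neither X nor any of its descendants is conditioned on, so the collider stays closed — the path is blocked at X.
Every path is blocked, so E and V are d-separated given {J, Y}.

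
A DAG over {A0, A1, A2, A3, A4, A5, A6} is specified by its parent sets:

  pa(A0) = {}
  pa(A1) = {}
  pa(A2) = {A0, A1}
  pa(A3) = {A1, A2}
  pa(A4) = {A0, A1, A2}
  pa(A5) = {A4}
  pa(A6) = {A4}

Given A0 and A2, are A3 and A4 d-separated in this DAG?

There are 6 undirected paths between A3 and A4; checking each against the conditioning set {A0, A2}:
Path 1: A3 ← A2 → A4
  A2 is a fork here and A2 is conditioned on, so the path is blocked at A2.
Path 2: A3 ← A2 ← A0 → A4
  A2 is a chain here and A2 is conditioned on, so the path is blocked at A2.
Path 3: A3 ← A2 ← A1 → A4
  A2 is a chain here and A2 is conditioned on, so the path is blocked at A2.
Path 4: A3 ← A1 → A4
  A1 is a fork and A1 is not conditioned on — no node blocks this path, so it is active.
Path 5: A3 ← A1 → A2 → A4
  A2 is a chain here and A2 is conditioned on, so the path is blocked at A2.
Path 6: A3 ← A1 → A2 ← A0 → A4
  A0 is a fork here and A0 is conditioned on, so the path is blocked at A0.
Because an active path exists, A3 and A4 are not d-separated.

No — A3 and A4 are not d-separated given {A0, A2}.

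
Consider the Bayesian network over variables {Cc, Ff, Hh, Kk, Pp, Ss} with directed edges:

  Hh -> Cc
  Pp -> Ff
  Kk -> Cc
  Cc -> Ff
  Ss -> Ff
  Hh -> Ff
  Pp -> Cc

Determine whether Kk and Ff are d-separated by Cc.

We examine all 3 paths between Kk and Ff:
Path 1: Kk → Cc → Ff
  Cc is a chain here and Cc is conditioned on, so the path is blocked at Cc.
Path 2: Kk → Cc ← Pp → Ff
  Cc is a collider and Cc is conditioned on, which opens it; Pp is a fork and Pp is not conditioned on — no node blocks this path, so it is active.
Path 3: Kk → Cc ← Hh → Ff
  Cc is a collider and Cc is conditioned on, which opens it; Hh is a fork and Hh is not conditioned on — no node blocks this path, so it is active.
Since the path Kk → Cc ← Pp → Ff is active, Kk and Ff are not d-separated given {Cc}.

No — Kk and Ff are not d-separated given {Cc}.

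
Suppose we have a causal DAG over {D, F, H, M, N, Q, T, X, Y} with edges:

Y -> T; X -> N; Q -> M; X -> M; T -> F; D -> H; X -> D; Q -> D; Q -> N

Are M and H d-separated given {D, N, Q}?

Yes

There are 4 undirected paths between M and H; checking each against the conditioning set {D, N, Q}:
  1. M ← X → N ← Q → D → H — X:fork[open]; N:collider[open]; Q:fork[blocks]; D:chain[blocks] ⇒ blocked
  2. M ← X → D → H — X:fork[open]; D:chain[blocks] ⇒ blocked
  3. M ← Q → N ← X → D → H — Q:fork[blocks]; N:collider[open]; X:fork[open]; D:chain[blocks] ⇒ blocked
  4. M ← Q → D → H — Q:fork[blocks]; D:chain[blocks] ⇒ blocked
Since every path is blocked, d-separation holds.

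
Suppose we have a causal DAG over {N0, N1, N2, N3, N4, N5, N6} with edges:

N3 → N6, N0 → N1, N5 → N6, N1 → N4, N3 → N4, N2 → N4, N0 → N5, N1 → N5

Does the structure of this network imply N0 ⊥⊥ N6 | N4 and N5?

We examine all 4 paths between N0 and N6:
Path 1: N0 → N1 → N4 ← N3 → N6
  N1 is a chain and N1 is not conditioned on; N4 is a collider and N4 is conditioned on, which opens it; N3 is a fork and N3 is not conditioned on — no node blocks this path, so it is active.
Path 2: N0 → N1 → N5 → N6
  N5 is a chain here and N5 is conditioned on, so the path is blocked at N5.
Path 3: N0 → N5 ← N1 → N4 ← N3 → N6
  N5 is a collider and N5 is conditioned on, which opens it; N1 is a fork and N1 is not conditioned on; N4 is a collider and N4 is conditioned on, which opens it; N3 is a fork and N3 is not conditioned on — no node blocks this path, so it is active.
Path 4: N0 → N5 → N6
  N5 is a chain here and N5 is conditioned on, so the path is blocked at N5.
At least one path is unblocked, so d-separation fails.

No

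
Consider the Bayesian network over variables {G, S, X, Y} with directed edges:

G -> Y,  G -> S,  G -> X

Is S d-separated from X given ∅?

There is one path between S and X:
Path 1: S ← G → X
  G is a fork and G is not conditioned on — no node blocks this path, so it is active.
At least one path is unblocked, so d-separation fails.

No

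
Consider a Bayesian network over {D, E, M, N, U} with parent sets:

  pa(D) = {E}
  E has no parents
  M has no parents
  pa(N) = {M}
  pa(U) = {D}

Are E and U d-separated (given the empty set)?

There is one path between E and U:
Path 1: E → D → U
  D is a chain and D is not conditioned on — no node blocks this path, so it is active.
At least one path is unblocked, so d-separation fails.

No — E and U are not d-separated given ∅.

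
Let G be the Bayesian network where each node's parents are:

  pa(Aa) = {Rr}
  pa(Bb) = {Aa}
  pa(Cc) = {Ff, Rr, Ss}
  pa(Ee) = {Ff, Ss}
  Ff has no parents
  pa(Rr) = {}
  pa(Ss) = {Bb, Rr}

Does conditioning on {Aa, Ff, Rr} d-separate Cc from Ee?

No

We examine all 4 paths between Cc and Ee:
  1. Cc ← Ss → Ee — Ss:fork[open] ⇒ active
  2. Cc ← Rr → Ss → Ee — Rr:fork[blocks]; Ss:chain[open] ⇒ blocked
  3. Cc ← Rr → Aa → Bb → Ss → Ee — Rr:fork[blocks]; Aa:chain[blocks]; Bb:chain[open]; Ss:chain[open] ⇒ blocked
  4. Cc ← Ff → Ee — Ff:fork[blocks] ⇒ blocked
Because an active path exists, Cc and Ee are not d-separated.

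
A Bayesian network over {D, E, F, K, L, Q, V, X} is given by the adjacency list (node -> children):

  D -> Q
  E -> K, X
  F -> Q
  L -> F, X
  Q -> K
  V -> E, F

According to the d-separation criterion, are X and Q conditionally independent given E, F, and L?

Yes

4 paths connect X and Q; each must be blocked for d-separation to hold:
Path 1: X ← E → K ← Q
  E is a fork here and E is conditioned on, so the path is blocked at E.
Path 2: X ← E ← V → F → Q
  E is a chain here and E is conditioned on, so the path is blocked at E.
Path 3: X ← L → F → Q
  L is a fork here and L is conditioned on, so the path is blocked at L.
Path 4: X ← L → F ← V → E → K ← Q
  L is a fork here and L is conditioned on, so the path is blocked at L.
All paths are blocked; X ⊥ Q | {E, F, L} holds.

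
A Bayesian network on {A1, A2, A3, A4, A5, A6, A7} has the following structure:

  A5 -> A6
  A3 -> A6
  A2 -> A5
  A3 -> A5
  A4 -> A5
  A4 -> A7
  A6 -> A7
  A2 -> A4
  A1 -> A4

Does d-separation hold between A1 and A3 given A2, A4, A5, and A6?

Yes

There are 6 undirected paths between A1 and A3; checking each against the conditioning set {A2, A4, A5, A6}:
Path 1: A1 → A4 → A5 → A6 ← A3
  A4 is a chain here and A4 is conditioned on, so the path is blocked at A4.
Path 2: A1 → A4 → A5 ← A3
  A4 is a chain here and A4 is conditioned on, so the path is blocked at A4.
Path 3: A1 → A4 ← A2 → A5 → A6 ← A3
  A2 is a fork here and A2 is conditioned on, so the path is blocked at A2.
Path 4: A1 → A4 ← A2 → A5 ← A3
  A2 is a fork here and A2 is conditioned on, so the path is blocked at A2.
Path 5: A1 → A4 → A7 ← A6 ← A5 ← A3
  A4 is a chain here and A4 is conditioned on, so the path is blocked at A4.
Path 6: A1 → A4 → A7 ← A6 ← A3
  A4 is a chain here and A4 is conditioned on, so the path is blocked at A4.
Since every path is blocked, d-separation holds.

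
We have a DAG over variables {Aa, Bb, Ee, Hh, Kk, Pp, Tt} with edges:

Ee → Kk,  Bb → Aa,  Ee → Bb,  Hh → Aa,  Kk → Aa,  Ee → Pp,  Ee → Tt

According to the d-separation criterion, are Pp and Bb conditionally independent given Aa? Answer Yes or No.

No — Pp and Bb are not d-separated given {Aa}.

There are 2 undirected paths between Pp and Bb; checking each against the conditioning set {Aa}:
Path 1: Pp ← Ee → Bb
  Ee is a fork and Ee is not conditioned on — no node blocks this path, so it is active.
Path 2: Pp ← Ee → Kk → Aa ← Bb
  Ee is a fork and Ee is not conditioned on; Kk is a chain and Kk is not conditioned on; Aa is a collider and Aa is conditioned on, which opens it — no node blocks this path, so it is active.
Since the path Pp ← Ee → Bb is active, Pp and Bb are not d-separated given {Aa}.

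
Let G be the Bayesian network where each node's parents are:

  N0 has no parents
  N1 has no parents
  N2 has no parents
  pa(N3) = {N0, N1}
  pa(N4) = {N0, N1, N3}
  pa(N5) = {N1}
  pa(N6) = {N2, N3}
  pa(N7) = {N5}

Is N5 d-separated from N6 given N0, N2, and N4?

Enumerating the 3 paths from N5 to N6 and testing each for blocking by {N0, N2, N4}:
Path 1: N5 ← N1 → N3 → N6
  N1 is a fork and N1 is not conditioned on; N3 is a chain and N3 is not conditioned on — no node blocks this path, so it is active.
Path 2: N5 ← N1 → N4 ← N0 → N3 → N6
  N0 is a fork here and N0 is conditioned on, so the path is blocked at N0.
Path 3: N5 ← N1 → N4 ← N3 → N6
  N1 is a fork and N1 is not conditioned on; N4 is a collider and N4 is conditioned on, which opens it; N3 is a fork and N3 is not conditioned on — no node blocks this path, so it is active.
At least one path is unblocked, so d-separation fails.

No — N5 and N6 are not d-separated given {N0, N2, N4}.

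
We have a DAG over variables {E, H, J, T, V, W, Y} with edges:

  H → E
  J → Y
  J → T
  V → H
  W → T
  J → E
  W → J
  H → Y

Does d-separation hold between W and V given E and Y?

Enumerating the 4 paths from W to V and testing each for blocking by {E, Y}:
Path 1: W → J → E ← H ← V
  J is a chain and J is not conditioned on; E is a collider and E is conditioned on, which opens it; H is a chain and H is not conditioned on — no node blocks this path, so it is active.
Path 2: W → J → Y ← H ← V
  J is a chain and J is not conditioned on; Y is a collider and Y is conditioned on, which opens it; H is a chain and H is not conditioned on — no node blocks this path, so it is active.
Path 3: W → T ← J → E ← H ← V
  T is a collider here and neither T nor any of its descendants is conditioned on, so the collider stays closed — the path is blocked at T.
Path 4: W → T ← J → Y ← H ← V
  T is a collider here and neither T nor any of its descendants is conditioned on, so the collider stays closed — the path is blocked at T.
At least one path is unblocked, so d-separation fails.

No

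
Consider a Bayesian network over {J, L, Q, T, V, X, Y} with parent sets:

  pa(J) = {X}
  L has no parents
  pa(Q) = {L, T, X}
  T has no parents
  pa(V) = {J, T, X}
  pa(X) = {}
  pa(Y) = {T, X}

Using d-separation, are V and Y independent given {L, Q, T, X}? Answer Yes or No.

6 paths connect V and Y; each must be blocked for d-separation to hold:
  1. V ← X → Y — X:fork[blocks] ⇒ blocked
  2. V ← X → Q ← T → Y — X:fork[blocks]; Q:collider[open]; T:fork[blocks] ⇒ blocked
  3. V ← T → Y — T:fork[blocks] ⇒ blocked
  4. V ← T → Q ← X → Y — T:fork[blocks]; Q:collider[open]; X:fork[blocks] ⇒ blocked
  5. V ← J ← X → Y — J:chain[open]; X:fork[blocks] ⇒ blocked
  6. V ← J ← X → Q ← T → Y — J:chain[open]; X:fork[blocks]; Q:collider[open]; T:fork[blocks] ⇒ blocked
All paths are blocked; V ⊥ Y | {L, Q, T, X} holds.

Yes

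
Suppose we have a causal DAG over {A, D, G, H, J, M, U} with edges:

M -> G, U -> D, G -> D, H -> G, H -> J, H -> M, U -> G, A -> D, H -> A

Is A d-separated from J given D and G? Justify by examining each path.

We examine all 5 paths between A and J:
  1. A ← H → J — H:fork[open] ⇒ active
  2. A → D ← G ← H → J — D:collider[open]; G:chain[blocks]; H:fork[open] ⇒ blocked
  3. A → D ← G ← M ← H → J — D:collider[open]; G:chain[blocks]; M:chain[open]; H:fork[open] ⇒ blocked
  4. A → D ← U → G ← H → J — D:collider[open]; U:fork[open]; G:collider[open]; H:fork[open] ⇒ active
  5. A → D ← U → G ← M ← H → J — D:collider[open]; U:fork[open]; G:collider[open]; M:chain[open]; H:fork[open] ⇒ active
Because an active path exists, A and J are not d-separated.

No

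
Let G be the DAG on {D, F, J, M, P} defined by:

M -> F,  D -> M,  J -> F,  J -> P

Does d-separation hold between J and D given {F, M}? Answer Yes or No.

Yes

There is one path between J and D:
Path 1: J → F ← M ← D
  M is a chain here and M is conditioned on, so the path is blocked at M.
Every path is blocked, so J and D are d-separated given {F, M}.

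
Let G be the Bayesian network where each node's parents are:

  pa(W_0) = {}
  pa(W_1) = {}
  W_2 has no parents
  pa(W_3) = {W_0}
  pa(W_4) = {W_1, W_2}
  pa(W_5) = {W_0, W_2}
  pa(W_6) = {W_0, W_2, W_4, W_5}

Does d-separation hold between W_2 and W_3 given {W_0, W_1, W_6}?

We examine all 6 paths between W_2 and W_3:
  1. W_2 → W_6 ← W_5 ← W_0 → W_3 — W_6:collider[open]; W_5:chain[open]; W_0:fork[blocks] ⇒ blocked
  2. W_2 → W_6 ← W_0 → W_3 — W_6:collider[open]; W_0:fork[blocks] ⇒ blocked
  3. W_2 → W_4 → W_6 ← W_5 ← W_0 → W_3 — W_4:chain[open]; W_6:collider[open]; W_5:chain[open]; W_0:fork[blocks] ⇒ blocked
  4. W_2 → W_4 → W_6 ← W_0 → W_3 — W_4:chain[open]; W_6:collider[open]; W_0:fork[blocks] ⇒ blocked
  5. W_2 → W_5 → W_6 ← W_0 → W_3 — W_5:chain[open]; W_6:collider[open]; W_0:fork[blocks] ⇒ blocked
  6. W_2 → W_5 ← W_0 → W_3 — W_5:collider[open]; W_0:fork[blocks] ⇒ blocked
Since every path is blocked, d-separation holds.

Yes — W_2 and W_3 are d-separated given {W_0, W_1, W_6}.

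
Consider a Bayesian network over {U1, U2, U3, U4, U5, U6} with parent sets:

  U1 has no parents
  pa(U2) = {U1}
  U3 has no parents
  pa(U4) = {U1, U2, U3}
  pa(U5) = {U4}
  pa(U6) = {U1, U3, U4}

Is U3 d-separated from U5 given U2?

No — U3 and U5 are not d-separated given {U2}.

Enumerating the 4 paths from U3 to U5 and testing each for blocking by {U2}:
  1. U3 → U4 → U5 — U4:chain[open] ⇒ active
  2. U3 → U6 ← U1 → U4 → U5 — U6:collider[blocks]; U1:fork[open]; U4:chain[open] ⇒ blocked
  3. U3 → U6 ← U1 → U2 → U4 → U5 — U6:collider[blocks]; U1:fork[open]; U2:chain[blocks]; U4:chain[open] ⇒ blocked
  4. U3 → U6 ← U4 → U5 — U6:collider[blocks]; U4:fork[open] ⇒ blocked
Because an active path exists, U3 and U5 are not d-separated.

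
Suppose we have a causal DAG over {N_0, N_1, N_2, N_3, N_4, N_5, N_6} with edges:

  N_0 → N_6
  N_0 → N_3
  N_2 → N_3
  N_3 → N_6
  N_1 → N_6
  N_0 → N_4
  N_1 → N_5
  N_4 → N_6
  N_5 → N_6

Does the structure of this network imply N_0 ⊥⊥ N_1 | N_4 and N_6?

Enumerating the 6 paths from N_0 to N_1 and testing each for blocking by {N_4, N_6}:
  1. N_0 → N_4 → N_6 ← N_1 — N_4:chain[blocks]; N_6:collider[open] ⇒ blocked
  2. N_0 → N_4 → N_6 ← N_5 ← N_1 — N_4:chain[blocks]; N_6:collider[open]; N_5:chain[open] ⇒ blocked
  3. N_0 → N_6 ← N_1 — N_6:collider[open] ⇒ active
  4. N_0 → N_6 ← N_5 ← N_1 — N_6:collider[open]; N_5:chain[open] ⇒ active
  5. N_0 → N_3 → N_6 ← N_1 — N_3:chain[open]; N_6:collider[open] ⇒ active
  6. N_0 → N_3 → N_6 ← N_5 ← N_1 — N_3:chain[open]; N_6:collider[open]; N_5:chain[open] ⇒ active
Since the path N_0 → N_6 ← N_1 is active, N_0 and N_1 are not d-separated given {N_4, N_6}.

No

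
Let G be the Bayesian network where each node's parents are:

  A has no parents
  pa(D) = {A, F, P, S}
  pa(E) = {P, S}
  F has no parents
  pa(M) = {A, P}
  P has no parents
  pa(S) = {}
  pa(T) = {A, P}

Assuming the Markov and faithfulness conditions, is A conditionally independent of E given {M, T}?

We examine all 6 paths between A and E:
Path 1: A → M ← P → D ← S → E
  D is a collider here and neither D nor any of its descendants is conditioned on, so the collider stays closed — the path is blocked at D.
Path 2: A → M ← P → E
  M is a collider and M is conditioned on, which opens it; P is a fork and P is not conditioned on — no node blocks this path, so it is active.
Path 3: A → D ← P → E
  D is a collider here and neither D nor any of its descendants is conditioned on, so the collider stays closed — the path is blocked at D.
Path 4: A → D ← S → E
  D is a collider here and neither D nor any of its descendants is conditioned on, so the collider stays closed — the path is blocked at D.
Path 5: A → T ← P → D ← S → E
  D is a collider here and neither D nor any of its descendants is conditioned on, so the collider stays closed — the path is blocked at D.
Path 6: A → T ← P → E
  T is a collider and T is conditioned on, which opens it; P is a fork and P is not conditioned on — no node blocks this path, so it is active.
At least one path is unblocked, so d-separation fails.

No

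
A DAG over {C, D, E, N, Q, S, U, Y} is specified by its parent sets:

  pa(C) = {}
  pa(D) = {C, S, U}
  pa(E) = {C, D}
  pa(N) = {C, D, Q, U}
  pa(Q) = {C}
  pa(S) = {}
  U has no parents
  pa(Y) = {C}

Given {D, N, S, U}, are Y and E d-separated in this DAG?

6 paths connect Y and E; each must be blocked for d-separation to hold:
Path 1: Y ← C → Q → N ← D → E
  D is a fork here and D is conditioned on, so the path is blocked at D.
Path 2: Y ← C → Q → N ← U → D → E
  U is a fork here and U is conditioned on, so the path is blocked at U.
Path 3: Y ← C → N ← D → E
  D is a fork here and D is conditioned on, so the path is blocked at D.
Path 4: Y ← C → N ← U → D → E
  U is a fork here and U is conditioned on, so the path is blocked at U.
Path 5: Y ← C → D → E
  D is a chain here and D is conditioned on, so the path is blocked at D.
Path 6: Y ← C → E
  C is a fork and C is not conditioned on — no node blocks this path, so it is active.
At least one path is unblocked, so d-separation fails.

No — Y and E are not d-separated given {D, N, S, U}.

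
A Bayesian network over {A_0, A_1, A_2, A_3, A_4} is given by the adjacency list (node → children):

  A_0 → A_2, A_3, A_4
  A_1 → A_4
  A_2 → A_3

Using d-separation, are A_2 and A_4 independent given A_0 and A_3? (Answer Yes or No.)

2 paths connect A_2 and A_4; each must be blocked for d-separation to hold:
Path 1: A_2 ← A_0 → A_4
  A_0 is a fork here and A_0 is conditioned on, so the path is blocked at A_0.
Path 2: A_2 → A_3 ← A_0 → A_4
  A_0 is a fork here and A_0 is conditioned on, so the path is blocked at A_0.
Since every path is blocked, d-separation holds.

Yes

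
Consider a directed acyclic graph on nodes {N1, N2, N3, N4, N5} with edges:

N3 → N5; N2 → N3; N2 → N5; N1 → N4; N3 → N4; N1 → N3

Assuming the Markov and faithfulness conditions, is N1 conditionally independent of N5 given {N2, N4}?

4 paths connect N1 and N5; each must be blocked for d-separation to hold:
  1. N1 → N4 ← N3 → N5 — N4:collider[open]; N3:fork[open] ⇒ active
  2. N1 → N4 ← N3 ← N2 → N5 — N4:collider[open]; N3:chain[open]; N2:fork[blocks] ⇒ blocked
  3. N1 → N3 → N5 — N3:chain[open] ⇒ active
  4. N1 → N3 ← N2 → N5 — N3:collider[open]; N2:fork[blocks] ⇒ blocked
Since the path N1 → N4 ← N3 → N5 is active, N1 and N5 are not d-separated given {N2, N4}.

No — N1 and N5 are not d-separated given {N2, N4}.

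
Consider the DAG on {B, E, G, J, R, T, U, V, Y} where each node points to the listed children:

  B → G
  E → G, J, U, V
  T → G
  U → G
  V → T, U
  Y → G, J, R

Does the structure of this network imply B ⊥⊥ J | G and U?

No

Enumerating the 6 paths from B to J and testing each for blocking by {G, U}:
Path 1: B → G ← E → J
  G is a collider and G is conditioned on, which opens it; E is a fork and E is not conditioned on — no node blocks this path, so it is active.
Path 2: B → G ← T ← V ← E → J
  G is a collider and G is conditioned on, which opens it; T is a chain and T is not conditioned on; V is a chain and V is not conditioned on; E is a fork and E is not conditioned on — no node blocks this path, so it is active.
Path 3: B → G ← T ← V → U ← E → J
  G is a collider and G is conditioned on, which opens it; T is a chain and T is not conditioned on; V is a fork and V is not conditioned on; U is a collider and U is conditioned on, which opens it; E is a fork and E is not conditioned on — no node blocks this path, so it is active.
Path 4: B → G ← U ← V ← E → J
  U is a chain here and U is conditioned on, so the path is blocked at U.
Path 5: B → G ← U ← E → J
  U is a chain here and U is conditioned on, so the path is blocked at U.
Path 6: B → G ← Y → J
  G is a collider and G is conditioned on, which opens it; Y is a fork and Y is not conditioned on — no node blocks this path, so it is active.
Because an active path exists, B and J are not d-separated.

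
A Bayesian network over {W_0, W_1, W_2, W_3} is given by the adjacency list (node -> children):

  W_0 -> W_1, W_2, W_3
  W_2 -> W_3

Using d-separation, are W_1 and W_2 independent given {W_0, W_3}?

There are 2 undirected paths between W_1 and W_2; checking each against the conditioning set {W_0, W_3}:
  1. W_1 ← W_0 → W_3 ← W_2 — W_0:fork[blocks]; W_3:collider[open] ⇒ blocked
  2. W_1 ← W_0 → W_2 — W_0:fork[blocks] ⇒ blocked
Since every path is blocked, d-separation holds.

Yes — W_1 and W_2 are d-separated given {W_0, W_3}.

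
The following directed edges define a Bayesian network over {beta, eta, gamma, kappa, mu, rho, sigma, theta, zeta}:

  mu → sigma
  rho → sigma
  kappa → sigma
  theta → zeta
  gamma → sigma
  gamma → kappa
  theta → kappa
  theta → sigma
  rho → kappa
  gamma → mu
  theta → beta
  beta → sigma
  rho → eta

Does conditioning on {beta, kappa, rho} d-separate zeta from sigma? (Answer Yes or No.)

6 paths connect zeta and sigma; each must be blocked for d-separation to hold:
Path 1: zeta ← theta → beta → sigma
  beta is a chain here and beta is conditioned on, so the path is blocked at beta.
Path 2: zeta ← theta → kappa ← gamma → mu → sigma
  theta is a fork and theta is not conditioned on; kappa is a collider and kappa is conditioned on, which opens it; gamma is a fork and gamma is not conditioned on; mu is a chain and mu is not conditioned on — no node blocks this path, so it is active.
Path 3: zeta ← theta → kappa ← gamma → sigma
  theta is a fork and theta is not conditioned on; kappa is a collider and kappa is conditioned on, which opens it; gamma is a fork and gamma is not conditioned on — no node blocks this path, so it is active.
Path 4: zeta ← theta → kappa ← rho → sigma
  rho is a fork here and rho is conditioned on, so the path is blocked at rho.
Path 5: zeta ← theta → kappa → sigma
  kappa is a chain here and kappa is conditioned on, so the path is blocked at kappa.
Path 6: zeta ← theta → sigma
  theta is a fork and theta is not conditioned on — no node blocks this path, so it is active.
Since the path zeta ← theta → kappa ← gamma → mu → sigma is active, zeta and sigma are not d-separated given {beta, kappa, rho}.

No — zeta and sigma are not d-separated given {beta, kappa, rho}.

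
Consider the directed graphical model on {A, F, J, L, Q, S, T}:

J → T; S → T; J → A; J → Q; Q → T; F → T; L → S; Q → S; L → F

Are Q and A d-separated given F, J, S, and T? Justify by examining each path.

There are 4 undirected paths between Q and A; checking each against the conditioning set {F, J, S, T}:
  1. Q → S → T ← J → A — S:chain[blocks]; T:collider[open]; J:fork[blocks] ⇒ blocked
  2. Q → S ← L → F → T ← J → A — S:collider[open]; L:fork[open]; F:chain[blocks]; T:collider[open]; J:fork[blocks] ⇒ blocked
  3. Q ← J → A — J:fork[blocks] ⇒ blocked
  4. Q → T ← J → A — T:collider[open]; J:fork[blocks] ⇒ blocked
Since every path is blocked, d-separation holds.

Yes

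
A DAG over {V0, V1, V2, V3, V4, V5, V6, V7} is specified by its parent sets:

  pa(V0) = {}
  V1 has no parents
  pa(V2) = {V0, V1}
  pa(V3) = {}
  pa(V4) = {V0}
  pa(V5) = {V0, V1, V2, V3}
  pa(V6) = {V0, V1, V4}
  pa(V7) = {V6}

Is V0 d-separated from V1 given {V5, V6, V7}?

There are 6 undirected paths between V0 and V1; checking each against the conditioning set {V5, V6, V7}:
  1. V0 → V6 ← V1 — V6:collider[open] ⇒ active
  2. V0 → V5 ← V1 — V5:collider[open] ⇒ active
  3. V0 → V5 ← V2 ← V1 — V5:collider[open]; V2:chain[open] ⇒ active
  4. V0 → V4 → V6 ← V1 — V4:chain[open]; V6:collider[open] ⇒ active
  5. V0 → V2 ← V1 — V2:collider[open] ⇒ active
  6. V0 → V2 → V5 ← V1 — V2:chain[open]; V5:collider[open] ⇒ active
Because an active path exists, V0 and V1 are not d-separated.

No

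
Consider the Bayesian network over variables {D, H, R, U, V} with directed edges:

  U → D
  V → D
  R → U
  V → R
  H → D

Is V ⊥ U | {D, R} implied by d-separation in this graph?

There are 2 undirected paths between V and U; checking each against the conditioning set {D, R}:
  1. V → D ← U — D:collider[open] ⇒ active
  2. V → R → U — R:chain[blocks] ⇒ blocked
At least one path is unblocked, so d-separation fails.

No — V and U are not d-separated given {D, R}.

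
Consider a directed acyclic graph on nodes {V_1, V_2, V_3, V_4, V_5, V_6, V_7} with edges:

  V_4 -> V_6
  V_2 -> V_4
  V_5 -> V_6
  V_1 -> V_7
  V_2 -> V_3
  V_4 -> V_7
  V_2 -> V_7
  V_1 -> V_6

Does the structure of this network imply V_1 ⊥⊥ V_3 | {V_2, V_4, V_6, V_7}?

Yes

Enumerating the 4 paths from V_1 to V_3 and testing each for blocking by {V_2, V_4, V_6, V_7}:
Path 1: V_1 → V_6 ← V_4 ← V_2 → V_3
  V_4 is a chain here and V_4 is conditioned on, so the path is blocked at V_4.
Path 2: V_1 → V_6 ← V_4 → V_7 ← V_2 → V_3
  V_4 is a fork here and V_4 is conditioned on, so the path is blocked at V_4.
Path 3: V_1 → V_7 ← V_4 ← V_2 → V_3
  V_4 is a chain here and V_4 is conditioned on, so the path is blocked at V_4.
Path 4: V_1 → V_7 ← V_2 → V_3
  V_2 is a fork here and V_2 is conditioned on, so the path is blocked at V_2.
Every path is blocked, so V_1 and V_3 are d-separated given {V_2, V_4, V_6, V_7}.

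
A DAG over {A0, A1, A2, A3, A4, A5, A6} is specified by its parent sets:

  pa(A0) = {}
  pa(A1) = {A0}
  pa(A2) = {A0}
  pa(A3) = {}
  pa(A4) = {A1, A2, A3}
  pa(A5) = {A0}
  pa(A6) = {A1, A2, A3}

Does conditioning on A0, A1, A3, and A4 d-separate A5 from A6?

Enumerating the 6 paths from A5 to A6 and testing each for blocking by {A0, A1, A3, A4}:
  1. A5 ← A0 → A2 → A6 — A0:fork[blocks]; A2:chain[open] ⇒ blocked
  2. A5 ← A0 → A2 → A4 ← A3 → A6 — A0:fork[blocks]; A2:chain[open]; A4:collider[open]; A3:fork[blocks] ⇒ blocked
  3. A5 ← A0 → A2 → A4 ← A1 → A6 — A0:fork[blocks]; A2:chain[open]; A4:collider[open]; A1:fork[blocks] ⇒ blocked
  4. A5 ← A0 → A1 → A6 — A0:fork[blocks]; A1:chain[blocks] ⇒ blocked
  5. A5 ← A0 → A1 → A4 ← A3 → A6 — A0:fork[blocks]; A1:chain[blocks]; A4:collider[open]; A3:fork[blocks] ⇒ blocked
  6. A5 ← A0 → A1 → A4 ← A2 → A6 — A0:fork[blocks]; A1:chain[blocks]; A4:collider[open]; A2:fork[open] ⇒ blocked
Every path is blocked, so A5 and A6 are d-separated given {A0, A1, A3, A4}.

Yes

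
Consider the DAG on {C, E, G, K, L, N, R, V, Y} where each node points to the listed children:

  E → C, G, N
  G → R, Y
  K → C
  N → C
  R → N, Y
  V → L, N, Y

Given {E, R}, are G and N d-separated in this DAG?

Yes

We examine all 6 paths between G and N:
Path 1: G → Y ← R → N
  Y is a collider here and neither Y nor any of its descendants is conditioned on, so the collider stays closed — the path is blocked at Y.
Path 2: G → Y ← V → N
  Y is a collider here and neither Y nor any of its descendants is conditioned on, so the collider stays closed — the path is blocked at Y.
Path 3: G → R → Y ← V → N
  R is a chain here and R is conditioned on, so the path is blocked at R.
Path 4: G → R → N
  R is a chain here and R is conditioned on, so the path is blocked at R.
Path 5: G ← E → C ← N
  E is a fork here and E is conditioned on, so the path is blocked at E.
Path 6: G ← E → N
  E is a fork here and E is conditioned on, so the path is blocked at E.
Every path is blocked, so G and N are d-separated given {E, R}.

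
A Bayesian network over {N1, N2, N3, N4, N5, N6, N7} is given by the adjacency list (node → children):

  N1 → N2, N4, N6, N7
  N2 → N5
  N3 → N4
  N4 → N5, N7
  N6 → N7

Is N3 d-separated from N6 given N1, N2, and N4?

Enumerating the 6 paths from N3 to N6 and testing each for blocking by {N1, N2, N4}:
  1. N3 → N4 → N7 ← N6 — N4:chain[blocks]; N7:collider[blocks] ⇒ blocked
  2. N3 → N4 → N7 ← N1 → N6 — N4:chain[blocks]; N7:collider[blocks]; N1:fork[blocks] ⇒ blocked
  3. N3 → N4 ← N1 → N7 ← N6 — N4:collider[open]; N1:fork[blocks]; N7:collider[blocks] ⇒ blocked
  4. N3 → N4 ← N1 → N6 — N4:collider[open]; N1:fork[blocks] ⇒ blocked
  5. N3 → N4 → N5 ← N2 ← N1 → N7 ← N6 — N4:chain[blocks]; N5:collider[blocks]; N2:chain[blocks]; N1:fork[blocks]; N7:collider[blocks] ⇒ blocked
  6. N3 → N4 → N5 ← N2 ← N1 → N6 — N4:chain[blocks]; N5:collider[blocks]; N2:chain[blocks]; N1:fork[blocks] ⇒ blocked
All paths are blocked; N3 ⊥ N6 | {N1, N2, N4} holds.

Yes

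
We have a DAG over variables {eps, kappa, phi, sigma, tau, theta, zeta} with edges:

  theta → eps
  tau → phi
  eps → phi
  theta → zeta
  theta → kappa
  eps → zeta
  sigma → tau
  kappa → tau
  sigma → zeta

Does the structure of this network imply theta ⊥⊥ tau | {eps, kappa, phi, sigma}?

Yes — theta and tau are d-separated given {eps, kappa, phi, sigma}.

5 paths connect theta and tau; each must be blocked for d-separation to hold:
Path 1: theta → kappa → tau
  kappa is a chain here and kappa is conditioned on, so the path is blocked at kappa.
Path 2: theta → zeta ← sigma → tau
  zeta is a collider here and neither zeta nor any of its descendants is conditioned on, so the collider stays closed — the path is blocked at zeta.
Path 3: theta → zeta ← eps → phi ← tau
  zeta is a collider here and neither zeta nor any of its descendants is conditioned on, so the collider stays closed — the path is blocked at zeta.
Path 4: theta → eps → zeta ← sigma → tau
  eps is a chain here and eps is conditioned on, so the path is blocked at eps.
Path 5: theta → eps → phi ← tau
  eps is a chain here and eps is conditioned on, so the path is blocked at eps.
Every path is blocked, so theta and tau are d-separated given {eps, kappa, phi, sigma}.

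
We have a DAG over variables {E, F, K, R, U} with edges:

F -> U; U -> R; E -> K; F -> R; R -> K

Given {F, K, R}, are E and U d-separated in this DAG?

Yes — E and U are d-separated given {F, K, R}.

We examine all 2 paths between E and U:
Path 1: E → K ← R ← U
  R is a chain here and R is conditioned on, so the path is blocked at R.
Path 2: E → K ← R ← F → U
  R is a chain here and R is conditioned on, so the path is blocked at R.
All paths are blocked; E ⊥ U | {F, K, R} holds.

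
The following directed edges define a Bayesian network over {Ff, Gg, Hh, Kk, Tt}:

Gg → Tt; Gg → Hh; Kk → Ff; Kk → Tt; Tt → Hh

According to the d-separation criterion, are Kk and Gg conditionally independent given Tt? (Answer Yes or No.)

No

We examine all 2 paths between Kk and Gg:
Path 1: Kk → Tt → Hh ← Gg
  Tt is a chain here and Tt is conditioned on, so the path is blocked at Tt.
Path 2: Kk → Tt ← Gg
  Tt is a collider and Tt is conditioned on, which opens it — no node blocks this path, so it is active.
At least one path is unblocked, so d-separation fails.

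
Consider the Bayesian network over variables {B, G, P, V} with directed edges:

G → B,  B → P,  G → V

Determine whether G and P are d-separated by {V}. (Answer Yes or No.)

There is one path between G and P:
Path 1: G → B → P
  B is a chain and B is not conditioned on — no node blocks this path, so it is active.
Since the path G → B → P is active, G and P are not d-separated given {V}.

No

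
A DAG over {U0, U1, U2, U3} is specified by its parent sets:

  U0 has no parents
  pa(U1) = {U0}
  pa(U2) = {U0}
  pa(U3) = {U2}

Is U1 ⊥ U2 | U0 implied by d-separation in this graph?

There is one path between U1 and U2:
Path 1: U1 ← U0 → U2
  U0 is a fork here and U0 is conditioned on, so the path is blocked at U0.
Since every path is blocked, d-separation holds.

Yes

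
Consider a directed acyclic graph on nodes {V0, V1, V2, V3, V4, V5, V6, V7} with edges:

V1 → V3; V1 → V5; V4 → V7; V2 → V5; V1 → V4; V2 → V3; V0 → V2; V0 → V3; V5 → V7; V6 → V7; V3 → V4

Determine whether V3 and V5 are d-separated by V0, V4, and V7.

No

We examine all 6 paths between V3 and V5:
Path 1: V3 ← V0 → V2 → V5
  V0 is a fork here and V0 is conditioned on, so the path is blocked at V0.
Path 2: V3 → V4 → V7 ← V5
  V4 is a chain here and V4 is conditioned on, so the path is blocked at V4.
Path 3: V3 → V4 ← V1 → V5
  V4 is a collider and V4 is conditioned on, which opens it; V1 is a fork and V1 is not conditioned on — no node blocks this path, so it is active.
Path 4: V3 ← V1 → V5
  V1 is a fork and V1 is not conditioned on — no node blocks this path, so it is active.
Path 5: V3 ← V1 → V4 → V7 ← V5
  V4 is a chain here and V4 is conditioned on, so the path is blocked at V4.
Path 6: V3 ← V2 → V5
  V2 is a fork and V2 is not conditioned on — no node blocks this path, so it is active.
Because an active path exists, V3 and V5 are not d-separated.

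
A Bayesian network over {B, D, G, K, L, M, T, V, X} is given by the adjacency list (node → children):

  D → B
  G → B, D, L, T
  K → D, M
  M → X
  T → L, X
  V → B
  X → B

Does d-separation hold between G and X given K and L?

No

6 paths connect G and X; each must be blocked for d-separation to hold:
Path 1: G → L ← T → X
  L is a collider and L is conditioned on, which opens it; T is a fork and T is not conditioned on — no node blocks this path, so it is active.
Path 2: G → B ← X
  B is a collider here and neither B nor any of its descendants is conditioned on, so the collider stays closed — the path is blocked at B.
Path 3: G → B ← D ← K → M → X
  B is a collider here and neither B nor any of its descendants is conditioned on, so the collider stays closed — the path is blocked at B.
Path 4: G → T → X
  T is a chain and T is not conditioned on — no node blocks this path, so it is active.
Path 5: G → D → B ← X
  B is a collider here and neither B nor any of its descendants is conditioned on, so the collider stays closed — the path is blocked at B.
Path 6: G → D ← K → M → X
  D is a collider here and neither D nor any of its descendants is conditioned on, so the collider stays closed — the path is blocked at D.
At least one path is unblocked, so d-separation fails.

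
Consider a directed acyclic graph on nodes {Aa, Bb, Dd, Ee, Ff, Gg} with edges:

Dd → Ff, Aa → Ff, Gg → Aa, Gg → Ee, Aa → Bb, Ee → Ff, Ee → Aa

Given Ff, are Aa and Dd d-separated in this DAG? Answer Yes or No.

We examine all 3 paths between Aa and Dd:
Path 1: Aa ← Ee → Ff ← Dd
  Ee is a fork and Ee is not conditioned on; Ff is a collider and Ff is conditioned on, which opens it — no node blocks this path, so it is active.
Path 2: Aa ← Gg → Ee → Ff ← Dd
  Gg is a fork and Gg is not conditioned on; Ee is a chain and Ee is not conditioned on; Ff is a collider and Ff is conditioned on, which opens it — no node blocks this path, so it is active.
Path 3: Aa → Ff ← Dd
  Ff is a collider and Ff is conditioned on, which opens it — no node blocks this path, so it is active.
Because an active path exists, Aa and Dd are not d-separated.

No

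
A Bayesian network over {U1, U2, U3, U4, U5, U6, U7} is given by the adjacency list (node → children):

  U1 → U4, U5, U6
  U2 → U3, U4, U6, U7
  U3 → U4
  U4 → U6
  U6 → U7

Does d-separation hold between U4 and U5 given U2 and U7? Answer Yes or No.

No — U4 and U5 are not d-separated given {U2, U7}.

We examine all 6 paths between U4 and U5:
  1. U4 ← U3 ← U2 → U6 ← U1 → U5 — U3:chain[open]; U2:fork[blocks]; U6:collider[open]; U1:fork[open] ⇒ blocked
  2. U4 ← U3 ← U2 → U7 ← U6 ← U1 → U5 — U3:chain[open]; U2:fork[blocks]; U7:collider[open]; U6:chain[open]; U1:fork[open] ⇒ blocked
  3. U4 ← U1 → U5 — U1:fork[open] ⇒ active
  4. U4 ← U2 → U6 ← U1 → U5 — U2:fork[blocks]; U6:collider[open]; U1:fork[open] ⇒ blocked
  5. U4 ← U2 → U7 ← U6 ← U1 → U5 — U2:fork[blocks]; U7:collider[open]; U6:chain[open]; U1:fork[open] ⇒ blocked
  6. U4 → U6 ← U1 → U5 — U6:collider[open]; U1:fork[open] ⇒ active
Since the path U4 ← U1 → U5 is active, U4 and U5 are not d-separated given {U2, U7}.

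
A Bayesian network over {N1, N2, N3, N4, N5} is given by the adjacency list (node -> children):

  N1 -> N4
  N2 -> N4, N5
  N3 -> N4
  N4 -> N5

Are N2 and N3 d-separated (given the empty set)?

Yes

Enumerating the 2 paths from N2 to N3 and testing each for blocking by ∅:
  1. N2 → N4 ← N3 — N4:collider[blocks] ⇒ blocked
  2. N2 → N5 ← N4 ← N3 — N5:collider[blocks]; N4:chain[open] ⇒ blocked
All paths are blocked; N2 ⊥ N3 | ∅ holds.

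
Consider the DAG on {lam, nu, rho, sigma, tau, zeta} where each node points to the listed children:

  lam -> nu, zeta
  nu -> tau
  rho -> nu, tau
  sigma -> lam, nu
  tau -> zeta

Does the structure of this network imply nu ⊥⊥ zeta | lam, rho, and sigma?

No

There are 4 undirected paths between nu and zeta; checking each against the conditioning set {lam, rho, sigma}:
  1. nu → tau → zeta — tau:chain[open] ⇒ active
  2. nu ← rho → tau → zeta — rho:fork[blocks]; tau:chain[open] ⇒ blocked
  3. nu ← lam → zeta — lam:fork[blocks] ⇒ blocked
  4. nu ← sigma → lam → zeta — sigma:fork[blocks]; lam:chain[blocks] ⇒ blocked
Since the path nu → tau → zeta is active, nu and zeta are not d-separated given {lam, rho, sigma}.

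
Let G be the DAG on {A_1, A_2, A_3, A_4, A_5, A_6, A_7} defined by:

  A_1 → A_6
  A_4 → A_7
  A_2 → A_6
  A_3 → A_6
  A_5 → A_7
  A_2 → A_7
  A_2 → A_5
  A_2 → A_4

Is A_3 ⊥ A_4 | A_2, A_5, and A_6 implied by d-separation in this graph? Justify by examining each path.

Yes

We examine all 3 paths between A_3 and A_4:
Path 1: A_3 → A_6 ← A_2 → A_7 ← A_4
  A_2 is a fork here and A_2 is conditioned on, so the path is blocked at A_2.
Path 2: A_3 → A_6 ← A_2 → A_5 → A_7 ← A_4
  A_2 is a fork here and A_2 is conditioned on, so the path is blocked at A_2.
Path 3: A_3 → A_6 ← A_2 → A_4
  A_2 is a fork here and A_2 is conditioned on, so the path is blocked at A_2.
Since every path is blocked, d-separation holds.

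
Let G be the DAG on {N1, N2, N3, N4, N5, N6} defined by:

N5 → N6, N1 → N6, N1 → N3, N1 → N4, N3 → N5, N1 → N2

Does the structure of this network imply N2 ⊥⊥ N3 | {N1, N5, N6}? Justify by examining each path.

Enumerating the 2 paths from N2 to N3 and testing each for blocking by {N1, N5, N6}:
  1. N2 ← N1 → N3 — N1:fork[blocks] ⇒ blocked
  2. N2 ← N1 → N6 ← N5 ← N3 — N1:fork[blocks]; N6:collider[open]; N5:chain[blocks] ⇒ blocked
All paths are blocked; N2 ⊥ N3 | {N1, N5, N6} holds.

Yes — N2 and N3 are d-separated given {N1, N5, N6}.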